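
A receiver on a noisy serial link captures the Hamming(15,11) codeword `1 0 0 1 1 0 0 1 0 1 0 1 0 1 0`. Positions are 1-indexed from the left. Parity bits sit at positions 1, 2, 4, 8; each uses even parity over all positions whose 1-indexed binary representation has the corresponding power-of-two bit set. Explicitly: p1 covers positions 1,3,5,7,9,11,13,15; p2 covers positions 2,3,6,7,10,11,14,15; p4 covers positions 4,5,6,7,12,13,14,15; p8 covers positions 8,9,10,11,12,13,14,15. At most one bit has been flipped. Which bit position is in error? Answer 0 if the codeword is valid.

0

s1: b1⊕b3⊕b5⊕b7⊕b9⊕b11⊕b13⊕b15 = 1⊕0⊕1⊕0⊕0⊕0⊕0⊕0 = 0
s2: b2⊕b3⊕b6⊕b7⊕b10⊕b11⊕b14⊕b15 = 0⊕0⊕0⊕0⊕1⊕0⊕1⊕0 = 0
s4: b4⊕b5⊕b6⊕b7⊕b12⊕b13⊕b14⊕b15 = 1⊕1⊕0⊕0⊕1⊕0⊕1⊕0 = 0
s8: b8⊕b9⊕b10⊕b11⊕b12⊕b13⊕b14⊕b15 = 1⊕0⊕1⊕0⊕1⊕0⊕1⊕0 = 0
Syndrome (s8...s1) = 0000 → position 0 (no error).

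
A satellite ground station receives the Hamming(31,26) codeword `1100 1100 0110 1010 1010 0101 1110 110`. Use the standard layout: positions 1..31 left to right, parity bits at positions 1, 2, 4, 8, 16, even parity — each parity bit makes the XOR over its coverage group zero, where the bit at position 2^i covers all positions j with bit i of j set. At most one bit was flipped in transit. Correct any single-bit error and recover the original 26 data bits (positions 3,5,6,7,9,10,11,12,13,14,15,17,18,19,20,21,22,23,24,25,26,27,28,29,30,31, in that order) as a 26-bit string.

01100110101101101011110110

s1: b1⊕b3⊕b5⊕b7⊕b9⊕b11⊕b13⊕b15⊕b17⊕b19⊕b21⊕b23⊕b25⊕b27⊕b29⊕b31 = 1⊕0⊕1⊕0⊕0⊕1⊕1⊕1⊕1⊕1⊕0⊕0⊕1⊕1⊕1⊕0 = 0
s2: b2⊕b3⊕b6⊕b7⊕b10⊕b11⊕b14⊕b15⊕b18⊕b19⊕b22⊕b23⊕b26⊕b27⊕b30⊕b31 = 1⊕0⊕1⊕0⊕1⊕1⊕0⊕1⊕0⊕1⊕1⊕0⊕1⊕1⊕1⊕0 = 0
s4: b4⊕b5⊕b6⊕b7⊕b12⊕b13⊕b14⊕b15⊕b20⊕b21⊕b22⊕b23⊕b28⊕b29⊕b30⊕b31 = 0⊕1⊕1⊕0⊕0⊕1⊕0⊕1⊕0⊕0⊕1⊕0⊕0⊕1⊕1⊕0 = 1
s8: b8⊕b9⊕b10⊕b11⊕b12⊕b13⊕b14⊕b15⊕b24⊕b25⊕b26⊕b27⊕b28⊕b29⊕b30⊕b31 = 0⊕0⊕1⊕1⊕0⊕1⊕0⊕1⊕1⊕1⊕1⊕1⊕0⊕1⊕1⊕0 = 0
s16: b16⊕b17⊕b18⊕b19⊕b20⊕b21⊕b22⊕b23⊕b24⊕b25⊕b26⊕b27⊕b28⊕b29⊕b30⊕b31 = 0⊕1⊕0⊕1⊕0⊕0⊕1⊕0⊕1⊕1⊕1⊕1⊕0⊕1⊕1⊕0 = 1
Syndrome (s16...s1) = 10100 → position 20.
Flip bit 20: corrected codeword = 1100110001101010101101011110110
Data bits at positions 3,5,6,7,9,10,11,12,13,14,15,17,18,19,20,21,22,23,24,25,26,27,28,29,30,31: 01100110101101101011110110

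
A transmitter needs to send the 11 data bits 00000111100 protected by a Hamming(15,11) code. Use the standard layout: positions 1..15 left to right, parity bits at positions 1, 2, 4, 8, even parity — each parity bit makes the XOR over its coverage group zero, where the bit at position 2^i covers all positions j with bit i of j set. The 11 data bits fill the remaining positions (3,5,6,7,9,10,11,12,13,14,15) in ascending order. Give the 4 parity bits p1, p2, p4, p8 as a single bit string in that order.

0000

Place data bits at non-power-of-two positions: b3=0, b5=0, b6=0, b7=0, b9=0, b10=1, b11=1, b12=1, b13=1, b14=0, b15=0.
p1 = XOR of data positions {3,5,7,9,11,13,15} = 0⊕0⊕0⊕0⊕1⊕1⊕0 = 0
p2 = XOR of data positions {3,6,7,10,11,14,15} = 0⊕0⊕0⊕1⊕1⊕0⊕0 = 0
p4 = XOR of data positions {5,6,7,12,13,14,15} = 0⊕0⊕0⊕1⊕1⊕0⊕0 = 0
p8 = XOR of data positions {9,10,11,12,13,14,15} = 0⊕1⊕1⊕1⊕1⊕0⊕0 = 0
Parity bits p1,p2,p4,p8 = 0000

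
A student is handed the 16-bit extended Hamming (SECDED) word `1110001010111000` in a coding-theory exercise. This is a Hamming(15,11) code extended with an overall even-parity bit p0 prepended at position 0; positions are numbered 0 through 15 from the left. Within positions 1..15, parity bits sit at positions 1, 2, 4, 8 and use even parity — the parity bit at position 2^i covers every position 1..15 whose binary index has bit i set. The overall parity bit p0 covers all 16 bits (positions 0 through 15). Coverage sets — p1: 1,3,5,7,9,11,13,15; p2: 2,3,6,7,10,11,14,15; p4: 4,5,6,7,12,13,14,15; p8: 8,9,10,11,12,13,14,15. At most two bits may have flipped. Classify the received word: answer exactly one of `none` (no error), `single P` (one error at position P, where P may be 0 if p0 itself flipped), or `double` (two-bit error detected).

none

s1: b1⊕b3⊕b5⊕b7⊕b9⊕b11⊕b13⊕b15 = 1⊕0⊕0⊕0⊕0⊕1⊕0⊕0 = 0
s2: b2⊕b3⊕b6⊕b7⊕b10⊕b11⊕b14⊕b15 = 1⊕0⊕1⊕0⊕1⊕1⊕0⊕0 = 0
s4: b4⊕b5⊕b6⊕b7⊕b12⊕b13⊕b14⊕b15 = 0⊕0⊕1⊕0⊕1⊕0⊕0⊕0 = 0
s8: b8⊕b9⊕b10⊕b11⊕b12⊕b13⊕b14⊕b15 = 1⊕0⊕1⊕1⊕1⊕0⊕0⊕0 = 0
Syndrome (s8...s1) = 0000 → position 0 (no error).
Overall parity (XOR of all 16 bits, including p0): 1⊕1⊕1⊕0⊕0⊕0⊕1⊕0⊕1⊕0⊕1⊕1⊕1⊕0⊕0⊕0 = 0
Overall=0, syndrome position=0 → no error.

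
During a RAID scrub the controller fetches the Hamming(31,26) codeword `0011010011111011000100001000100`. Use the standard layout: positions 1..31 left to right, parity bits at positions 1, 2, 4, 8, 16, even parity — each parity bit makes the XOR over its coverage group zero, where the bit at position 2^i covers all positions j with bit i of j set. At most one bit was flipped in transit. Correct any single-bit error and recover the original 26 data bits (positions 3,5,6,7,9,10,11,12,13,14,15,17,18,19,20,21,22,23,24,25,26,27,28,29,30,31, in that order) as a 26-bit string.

s1: b1⊕b3⊕b5⊕b7⊕b9⊕b11⊕b13⊕b15⊕b17⊕b19⊕b21⊕b23⊕b25⊕b27⊕b29⊕b31 = 0⊕1⊕0⊕0⊕1⊕1⊕1⊕1⊕0⊕0⊕0⊕0⊕1⊕0⊕1⊕0 = 1
s2: b2⊕b3⊕b6⊕b7⊕b10⊕b11⊕b14⊕b15⊕b18⊕b19⊕b22⊕b23⊕b26⊕b27⊕b30⊕b31 = 0⊕1⊕1⊕0⊕1⊕1⊕0⊕1⊕0⊕0⊕0⊕0⊕0⊕0⊕0⊕0 = 1
s4: b4⊕b5⊕b6⊕b7⊕b12⊕b13⊕b14⊕b15⊕b20⊕b21⊕b22⊕b23⊕b28⊕b29⊕b30⊕b31 = 1⊕0⊕1⊕0⊕1⊕1⊕0⊕1⊕1⊕0⊕0⊕0⊕0⊕1⊕0⊕0 = 1
s8: b8⊕b9⊕b10⊕b11⊕b12⊕b13⊕b14⊕b15⊕b24⊕b25⊕b26⊕b27⊕b28⊕b29⊕b30⊕b31 = 0⊕1⊕1⊕1⊕1⊕1⊕0⊕1⊕0⊕1⊕0⊕0⊕0⊕1⊕0⊕0 = 0
s16: b16⊕b17⊕b18⊕b19⊕b20⊕b21⊕b22⊕b23⊕b24⊕b25⊕b26⊕b27⊕b28⊕b29⊕b30⊕b31 = 1⊕0⊕0⊕0⊕1⊕0⊕0⊕0⊕0⊕1⊕0⊕0⊕0⊕1⊕0⊕0 = 0
Syndrome (s16...s1) = 00111 → position 7.
Flip bit 7: corrected codeword = 0011011011111011000100001000100
Data bits at positions 3,5,6,7,9,10,11,12,13,14,15,17,18,19,20,21,22,23,24,25,26,27,28,29,30,31: 10111111101000100001000100

10111111101000100001000100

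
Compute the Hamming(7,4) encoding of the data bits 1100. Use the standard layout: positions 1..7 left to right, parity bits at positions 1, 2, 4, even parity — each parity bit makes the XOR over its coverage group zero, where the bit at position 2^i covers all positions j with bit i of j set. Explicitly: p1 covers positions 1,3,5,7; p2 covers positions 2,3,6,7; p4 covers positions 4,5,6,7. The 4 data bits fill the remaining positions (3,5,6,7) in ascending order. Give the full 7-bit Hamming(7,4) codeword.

0111100

Place data bits at non-power-of-two positions: b3=1, b5=1, b6=0, b7=0.
p1 = XOR of data positions {3,5,7} = 1⊕1⊕0 = 0
p2 = XOR of data positions {3,6,7} = 1⊕0⊕0 = 1
p4 = XOR of data positions {5,6,7} = 1⊕0⊕0 = 1
Codeword b1..b7 = 0111100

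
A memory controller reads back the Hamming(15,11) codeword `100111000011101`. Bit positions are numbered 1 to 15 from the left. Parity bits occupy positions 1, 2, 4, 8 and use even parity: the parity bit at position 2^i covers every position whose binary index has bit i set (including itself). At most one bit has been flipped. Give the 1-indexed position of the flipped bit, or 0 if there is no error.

3

s1: b1⊕b3⊕b5⊕b7⊕b9⊕b11⊕b13⊕b15 = 1⊕0⊕1⊕0⊕0⊕1⊕1⊕1 = 1
s2: b2⊕b3⊕b6⊕b7⊕b10⊕b11⊕b14⊕b15 = 0⊕0⊕1⊕0⊕0⊕1⊕0⊕1 = 1
s4: b4⊕b5⊕b6⊕b7⊕b12⊕b13⊕b14⊕b15 = 1⊕1⊕1⊕0⊕1⊕1⊕0⊕1 = 0
s8: b8⊕b9⊕b10⊕b11⊕b12⊕b13⊕b14⊕b15 = 0⊕0⊕0⊕1⊕1⊕1⊕0⊕1 = 0
Syndrome (s8...s1) = 0011 → position 3.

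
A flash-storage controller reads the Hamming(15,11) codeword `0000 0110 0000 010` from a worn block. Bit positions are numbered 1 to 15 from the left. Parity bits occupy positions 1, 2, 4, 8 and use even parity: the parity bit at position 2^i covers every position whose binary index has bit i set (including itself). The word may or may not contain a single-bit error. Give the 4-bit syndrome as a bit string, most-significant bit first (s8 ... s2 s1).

s1: b1⊕b3⊕b5⊕b7⊕b9⊕b11⊕b13⊕b15 = 0⊕0⊕0⊕1⊕0⊕0⊕0⊕0 = 1
s2: b2⊕b3⊕b6⊕b7⊕b10⊕b11⊕b14⊕b15 = 0⊕0⊕1⊕1⊕0⊕0⊕1⊕0 = 1
s4: b4⊕b5⊕b6⊕b7⊕b12⊕b13⊕b14⊕b15 = 0⊕0⊕1⊕1⊕0⊕0⊕1⊕0 = 1
s8: b8⊕b9⊕b10⊕b11⊕b12⊕b13⊕b14⊕b15 = 0⊕0⊕0⊕0⊕0⊕0⊕1⊕0 = 1
Syndrome (s8...s1) = 1111 → position 15.

1111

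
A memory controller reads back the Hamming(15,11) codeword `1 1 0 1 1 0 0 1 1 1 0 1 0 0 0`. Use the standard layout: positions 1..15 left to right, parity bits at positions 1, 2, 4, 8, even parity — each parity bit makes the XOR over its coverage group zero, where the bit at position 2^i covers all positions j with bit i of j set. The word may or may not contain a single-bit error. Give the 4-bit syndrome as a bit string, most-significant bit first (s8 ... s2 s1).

0101

s1: b1⊕b3⊕b5⊕b7⊕b9⊕b11⊕b13⊕b15 = 1⊕0⊕1⊕0⊕1⊕0⊕0⊕0 = 1
s2: b2⊕b3⊕b6⊕b7⊕b10⊕b11⊕b14⊕b15 = 1⊕0⊕0⊕0⊕1⊕0⊕0⊕0 = 0
s4: b4⊕b5⊕b6⊕b7⊕b12⊕b13⊕b14⊕b15 = 1⊕1⊕0⊕0⊕1⊕0⊕0⊕0 = 1
s8: b8⊕b9⊕b10⊕b11⊕b12⊕b13⊕b14⊕b15 = 1⊕1⊕1⊕0⊕1⊕0⊕0⊕0 = 0
Syndrome (s8...s1) = 0101 → position 5.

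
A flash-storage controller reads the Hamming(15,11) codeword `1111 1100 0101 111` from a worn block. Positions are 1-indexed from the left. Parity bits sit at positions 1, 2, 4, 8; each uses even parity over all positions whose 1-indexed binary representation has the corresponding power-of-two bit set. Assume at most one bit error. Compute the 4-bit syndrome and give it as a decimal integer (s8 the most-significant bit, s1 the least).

13

s1: b1⊕b3⊕b5⊕b7⊕b9⊕b11⊕b13⊕b15 = 1⊕1⊕1⊕0⊕0⊕0⊕1⊕1 = 1
s2: b2⊕b3⊕b6⊕b7⊕b10⊕b11⊕b14⊕b15 = 1⊕1⊕1⊕0⊕1⊕0⊕1⊕1 = 0
s4: b4⊕b5⊕b6⊕b7⊕b12⊕b13⊕b14⊕b15 = 1⊕1⊕1⊕0⊕1⊕1⊕1⊕1 = 1
s8: b8⊕b9⊕b10⊕b11⊕b12⊕b13⊕b14⊕b15 = 0⊕0⊕1⊕0⊕1⊕1⊕1⊕1 = 1
Syndrome (s8...s1) = 1101 → position 13.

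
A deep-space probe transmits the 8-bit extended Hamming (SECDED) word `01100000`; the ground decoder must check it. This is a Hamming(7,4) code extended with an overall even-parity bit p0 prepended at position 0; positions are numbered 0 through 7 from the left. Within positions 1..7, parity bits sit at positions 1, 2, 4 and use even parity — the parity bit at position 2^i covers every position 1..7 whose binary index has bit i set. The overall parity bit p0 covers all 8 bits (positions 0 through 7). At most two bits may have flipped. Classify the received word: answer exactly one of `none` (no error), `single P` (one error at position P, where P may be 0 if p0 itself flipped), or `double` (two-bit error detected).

double

s1: b1⊕b3⊕b5⊕b7 = 1⊕0⊕0⊕0 = 1
s2: b2⊕b3⊕b6⊕b7 = 1⊕0⊕0⊕0 = 1
s4: b4⊕b5⊕b6⊕b7 = 0⊕0⊕0⊕0 = 0
Syndrome (s4...s1) = 011 → position 3.
Overall parity (XOR of all 8 bits, including p0): 0⊕1⊕1⊕0⊕0⊕0⊕0⊕0 = 0
Overall=0, syndrome position=3 → double-bit error detected (uncorrectable).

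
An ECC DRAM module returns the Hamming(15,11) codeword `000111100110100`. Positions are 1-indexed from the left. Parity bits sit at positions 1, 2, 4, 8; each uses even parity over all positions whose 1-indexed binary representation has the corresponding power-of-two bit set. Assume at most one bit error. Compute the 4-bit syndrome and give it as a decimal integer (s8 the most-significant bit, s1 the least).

12

s1: b1⊕b3⊕b5⊕b7⊕b9⊕b11⊕b13⊕b15 = 0⊕0⊕1⊕1⊕0⊕1⊕1⊕0 = 0
s2: b2⊕b3⊕b6⊕b7⊕b10⊕b11⊕b14⊕b15 = 0⊕0⊕1⊕1⊕1⊕1⊕0⊕0 = 0
s4: b4⊕b5⊕b6⊕b7⊕b12⊕b13⊕b14⊕b15 = 1⊕1⊕1⊕1⊕0⊕1⊕0⊕0 = 1
s8: b8⊕b9⊕b10⊕b11⊕b12⊕b13⊕b14⊕b15 = 0⊕0⊕1⊕1⊕0⊕1⊕0⊕0 = 1
Syndrome (s8...s1) = 1100 → position 12.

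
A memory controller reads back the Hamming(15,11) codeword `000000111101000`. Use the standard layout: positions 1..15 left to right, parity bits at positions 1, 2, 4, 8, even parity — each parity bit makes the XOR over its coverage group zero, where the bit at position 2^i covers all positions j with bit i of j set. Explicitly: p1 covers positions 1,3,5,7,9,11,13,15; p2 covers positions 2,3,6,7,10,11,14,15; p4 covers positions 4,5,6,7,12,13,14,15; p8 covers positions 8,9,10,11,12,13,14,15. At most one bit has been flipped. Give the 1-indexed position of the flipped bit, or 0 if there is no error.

s1: b1⊕b3⊕b5⊕b7⊕b9⊕b11⊕b13⊕b15 = 0⊕0⊕0⊕1⊕1⊕0⊕0⊕0 = 0
s2: b2⊕b3⊕b6⊕b7⊕b10⊕b11⊕b14⊕b15 = 0⊕0⊕0⊕1⊕1⊕0⊕0⊕0 = 0
s4: b4⊕b5⊕b6⊕b7⊕b12⊕b13⊕b14⊕b15 = 0⊕0⊕0⊕1⊕1⊕0⊕0⊕0 = 0
s8: b8⊕b9⊕b10⊕b11⊕b12⊕b13⊕b14⊕b15 = 1⊕1⊕1⊕0⊕1⊕0⊕0⊕0 = 0
Syndrome (s8...s1) = 0000 → position 0 (no error).

0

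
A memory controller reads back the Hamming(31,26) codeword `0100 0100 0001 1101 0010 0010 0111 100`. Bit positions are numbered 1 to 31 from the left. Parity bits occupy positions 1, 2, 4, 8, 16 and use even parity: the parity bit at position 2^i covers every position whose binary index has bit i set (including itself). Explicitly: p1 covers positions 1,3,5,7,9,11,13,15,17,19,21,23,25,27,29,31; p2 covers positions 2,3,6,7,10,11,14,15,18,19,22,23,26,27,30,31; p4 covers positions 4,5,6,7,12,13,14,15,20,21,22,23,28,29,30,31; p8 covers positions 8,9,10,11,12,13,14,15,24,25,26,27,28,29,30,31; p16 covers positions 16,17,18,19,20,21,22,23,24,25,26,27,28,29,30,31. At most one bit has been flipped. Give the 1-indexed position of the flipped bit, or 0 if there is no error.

31

s1: b1⊕b3⊕b5⊕b7⊕b9⊕b11⊕b13⊕b15⊕b17⊕b19⊕b21⊕b23⊕b25⊕b27⊕b29⊕b31 = 0⊕0⊕0⊕0⊕0⊕0⊕1⊕0⊕0⊕1⊕0⊕1⊕0⊕1⊕1⊕0 = 1
s2: b2⊕b3⊕b6⊕b7⊕b10⊕b11⊕b14⊕b15⊕b18⊕b19⊕b22⊕b23⊕b26⊕b27⊕b30⊕b31 = 1⊕0⊕1⊕0⊕0⊕0⊕1⊕0⊕0⊕1⊕0⊕1⊕1⊕1⊕0⊕0 = 1
s4: b4⊕b5⊕b6⊕b7⊕b12⊕b13⊕b14⊕b15⊕b20⊕b21⊕b22⊕b23⊕b28⊕b29⊕b30⊕b31 = 0⊕0⊕1⊕0⊕1⊕1⊕1⊕0⊕0⊕0⊕0⊕1⊕1⊕1⊕0⊕0 = 1
s8: b8⊕b9⊕b10⊕b11⊕b12⊕b13⊕b14⊕b15⊕b24⊕b25⊕b26⊕b27⊕b28⊕b29⊕b30⊕b31 = 0⊕0⊕0⊕0⊕1⊕1⊕1⊕0⊕0⊕0⊕1⊕1⊕1⊕1⊕0⊕0 = 1
s16: b16⊕b17⊕b18⊕b19⊕b20⊕b21⊕b22⊕b23⊕b24⊕b25⊕b26⊕b27⊕b28⊕b29⊕b30⊕b31 = 1⊕0⊕0⊕1⊕0⊕0⊕0⊕1⊕0⊕0⊕1⊕1⊕1⊕1⊕0⊕0 = 1
Syndrome (s16...s1) = 11111 → position 31.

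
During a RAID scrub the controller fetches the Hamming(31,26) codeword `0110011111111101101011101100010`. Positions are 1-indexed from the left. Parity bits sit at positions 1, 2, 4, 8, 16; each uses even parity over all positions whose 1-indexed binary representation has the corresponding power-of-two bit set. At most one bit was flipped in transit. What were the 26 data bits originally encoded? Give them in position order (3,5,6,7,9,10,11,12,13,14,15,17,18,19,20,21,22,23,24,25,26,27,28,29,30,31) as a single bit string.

10111111110101111101100010

s1: b1⊕b3⊕b5⊕b7⊕b9⊕b11⊕b13⊕b15⊕b17⊕b19⊕b21⊕b23⊕b25⊕b27⊕b29⊕b31 = 0⊕1⊕0⊕1⊕1⊕1⊕1⊕0⊕1⊕1⊕1⊕1⊕1⊕0⊕0⊕0 = 0
s2: b2⊕b3⊕b6⊕b7⊕b10⊕b11⊕b14⊕b15⊕b18⊕b19⊕b22⊕b23⊕b26⊕b27⊕b30⊕b31 = 1⊕1⊕1⊕1⊕1⊕1⊕1⊕0⊕0⊕1⊕1⊕1⊕1⊕0⊕1⊕0 = 0
s4: b4⊕b5⊕b6⊕b7⊕b12⊕b13⊕b14⊕b15⊕b20⊕b21⊕b22⊕b23⊕b28⊕b29⊕b30⊕b31 = 0⊕0⊕1⊕1⊕1⊕1⊕1⊕0⊕0⊕1⊕1⊕1⊕0⊕0⊕1⊕0 = 1
s8: b8⊕b9⊕b10⊕b11⊕b12⊕b13⊕b14⊕b15⊕b24⊕b25⊕b26⊕b27⊕b28⊕b29⊕b30⊕b31 = 1⊕1⊕1⊕1⊕1⊕1⊕1⊕0⊕0⊕1⊕1⊕0⊕0⊕0⊕1⊕0 = 0
s16: b16⊕b17⊕b18⊕b19⊕b20⊕b21⊕b22⊕b23⊕b24⊕b25⊕b26⊕b27⊕b28⊕b29⊕b30⊕b31 = 1⊕1⊕0⊕1⊕0⊕1⊕1⊕1⊕0⊕1⊕1⊕0⊕0⊕0⊕1⊕0 = 1
Syndrome (s16...s1) = 10100 → position 20.
Flip bit 20: corrected codeword = 0110011111111101101111101100010
Data bits at positions 3,5,6,7,9,10,11,12,13,14,15,17,18,19,20,21,22,23,24,25,26,27,28,29,30,31: 10111111110101111101100010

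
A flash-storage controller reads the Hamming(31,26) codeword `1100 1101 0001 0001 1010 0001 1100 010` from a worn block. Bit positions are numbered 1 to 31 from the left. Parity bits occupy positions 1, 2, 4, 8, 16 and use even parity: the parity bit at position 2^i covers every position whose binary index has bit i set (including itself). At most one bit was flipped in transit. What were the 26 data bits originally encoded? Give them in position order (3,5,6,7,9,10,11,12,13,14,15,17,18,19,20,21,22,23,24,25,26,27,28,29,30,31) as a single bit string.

s1: b1⊕b3⊕b5⊕b7⊕b9⊕b11⊕b13⊕b15⊕b17⊕b19⊕b21⊕b23⊕b25⊕b27⊕b29⊕b31 = 1⊕0⊕1⊕0⊕0⊕0⊕0⊕0⊕1⊕1⊕0⊕0⊕1⊕0⊕0⊕0 = 1
s2: b2⊕b3⊕b6⊕b7⊕b10⊕b11⊕b14⊕b15⊕b18⊕b19⊕b22⊕b23⊕b26⊕b27⊕b30⊕b31 = 1⊕0⊕1⊕0⊕0⊕0⊕0⊕0⊕0⊕1⊕0⊕0⊕1⊕0⊕1⊕0 = 1
s4: b4⊕b5⊕b6⊕b7⊕b12⊕b13⊕b14⊕b15⊕b20⊕b21⊕b22⊕b23⊕b28⊕b29⊕b30⊕b31 = 0⊕1⊕1⊕0⊕1⊕0⊕0⊕0⊕0⊕0⊕0⊕0⊕0⊕0⊕1⊕0 = 0
s8: b8⊕b9⊕b10⊕b11⊕b12⊕b13⊕b14⊕b15⊕b24⊕b25⊕b26⊕b27⊕b28⊕b29⊕b30⊕b31 = 1⊕0⊕0⊕0⊕1⊕0⊕0⊕0⊕1⊕1⊕1⊕0⊕0⊕0⊕1⊕0 = 0
s16: b16⊕b17⊕b18⊕b19⊕b20⊕b21⊕b22⊕b23⊕b24⊕b25⊕b26⊕b27⊕b28⊕b29⊕b30⊕b31 = 1⊕1⊕0⊕1⊕0⊕0⊕0⊕0⊕1⊕1⊕1⊕0⊕0⊕0⊕1⊕0 = 1
Syndrome (s16...s1) = 10011 → position 19.
Flip bit 19: corrected codeword = 1100110100010001100000011100010
Data bits at positions 3,5,6,7,9,10,11,12,13,14,15,17,18,19,20,21,22,23,24,25,26,27,28,29,30,31: 01100001000100000011100010

01100001000100000011100010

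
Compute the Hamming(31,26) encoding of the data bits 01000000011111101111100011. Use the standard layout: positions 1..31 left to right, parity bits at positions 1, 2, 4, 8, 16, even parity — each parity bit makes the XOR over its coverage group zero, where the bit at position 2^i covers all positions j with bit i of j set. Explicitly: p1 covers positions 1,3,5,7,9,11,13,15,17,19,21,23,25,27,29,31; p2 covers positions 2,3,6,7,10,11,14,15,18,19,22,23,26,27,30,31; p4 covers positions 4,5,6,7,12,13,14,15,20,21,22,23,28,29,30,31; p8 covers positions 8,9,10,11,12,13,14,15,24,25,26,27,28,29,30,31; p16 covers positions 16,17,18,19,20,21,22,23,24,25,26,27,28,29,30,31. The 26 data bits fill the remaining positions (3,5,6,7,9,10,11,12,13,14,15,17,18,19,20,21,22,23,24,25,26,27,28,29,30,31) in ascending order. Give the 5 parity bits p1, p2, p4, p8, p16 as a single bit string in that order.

11011

Place data bits at non-power-of-two positions: b3=0, b5=1, b6=0, b7=0, b9=0, b10=0, b11=0, b12=0, b13=0, b14=1, b15=1, b17=1, b18=1, b19=1, b20=1, b21=0, b22=1, b23=1, b24=1, b25=1, b26=1, b27=0, b28=0, b29=0, b30=1, b31=1.
p1 = XOR of data positions {3,5,7,9,11,13,15,17,19,21,23,25,27,29,31} = 0⊕1⊕0⊕0⊕0⊕0⊕1⊕1⊕1⊕0⊕1⊕1⊕0⊕0⊕1 = 1
p2 = XOR of data positions {3,6,7,10,11,14,15,18,19,22,23,26,27,30,31} = 0⊕0⊕0⊕0⊕0⊕1⊕1⊕1⊕1⊕1⊕1⊕1⊕0⊕1⊕1 = 1
p4 = XOR of data positions {5,6,7,12,13,14,15,20,21,22,23,28,29,30,31} = 1⊕0⊕0⊕0⊕0⊕1⊕1⊕1⊕0⊕1⊕1⊕0⊕0⊕1⊕1 = 0
p8 = XOR of data positions {9,10,11,12,13,14,15,24,25,26,27,28,29,30,31} = 0⊕0⊕0⊕0⊕0⊕1⊕1⊕1⊕1⊕1⊕0⊕0⊕0⊕1⊕1 = 1
p16 = XOR of data positions {17,18,19,20,21,22,23,24,25,26,27,28,29,30,31} = 1⊕1⊕1⊕1⊕0⊕1⊕1⊕1⊕1⊕1⊕0⊕0⊕0⊕1⊕1 = 1
Parity bits p1,p2,p4,p8,p16 = 11011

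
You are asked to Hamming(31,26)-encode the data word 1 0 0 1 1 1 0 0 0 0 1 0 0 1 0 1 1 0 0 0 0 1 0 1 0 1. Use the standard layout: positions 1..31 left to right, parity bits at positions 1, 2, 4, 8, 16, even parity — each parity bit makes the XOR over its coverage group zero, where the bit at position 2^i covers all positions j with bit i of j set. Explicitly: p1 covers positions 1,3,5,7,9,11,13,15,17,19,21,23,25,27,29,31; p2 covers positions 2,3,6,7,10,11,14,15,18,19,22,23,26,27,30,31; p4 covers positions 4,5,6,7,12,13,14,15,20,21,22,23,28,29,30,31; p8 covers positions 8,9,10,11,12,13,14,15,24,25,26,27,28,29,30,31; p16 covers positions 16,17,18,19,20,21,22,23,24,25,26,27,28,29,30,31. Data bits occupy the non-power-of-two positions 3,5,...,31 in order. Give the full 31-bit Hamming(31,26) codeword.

Place data bits at non-power-of-two positions: b3=1, b5=0, b6=0, b7=1, b9=1, b10=1, b11=0, b12=0, b13=0, b14=0, b15=1, b17=0, b18=0, b19=1, b20=0, b21=1, b22=1, b23=0, b24=0, b25=0, b26=0, b27=1, b28=0, b29=1, b30=0, b31=1.
p1 = XOR of data positions {3,5,7,9,11,13,15,17,19,21,23,25,27,29,31} = 1⊕0⊕1⊕1⊕0⊕0⊕1⊕0⊕1⊕1⊕0⊕0⊕1⊕1⊕1 = 1
p2 = XOR of data positions {3,6,7,10,11,14,15,18,19,22,23,26,27,30,31} = 1⊕0⊕1⊕1⊕0⊕0⊕1⊕0⊕1⊕1⊕0⊕0⊕1⊕0⊕1 = 0
p4 = XOR of data positions {5,6,7,12,13,14,15,20,21,22,23,28,29,30,31} = 0⊕0⊕1⊕0⊕0⊕0⊕1⊕0⊕1⊕1⊕0⊕0⊕1⊕0⊕1 = 0
p8 = XOR of data positions {9,10,11,12,13,14,15,24,25,26,27,28,29,30,31} = 1⊕1⊕0⊕0⊕0⊕0⊕1⊕0⊕0⊕0⊕1⊕0⊕1⊕0⊕1 = 0
p16 = XOR of data positions {17,18,19,20,21,22,23,24,25,26,27,28,29,30,31} = 0⊕0⊕1⊕0⊕1⊕1⊕0⊕0⊕0⊕0⊕1⊕0⊕1⊕0⊕1 = 0
Codeword b1..b31 = 1010001011000010001011000010101

1010001011000010001011000010101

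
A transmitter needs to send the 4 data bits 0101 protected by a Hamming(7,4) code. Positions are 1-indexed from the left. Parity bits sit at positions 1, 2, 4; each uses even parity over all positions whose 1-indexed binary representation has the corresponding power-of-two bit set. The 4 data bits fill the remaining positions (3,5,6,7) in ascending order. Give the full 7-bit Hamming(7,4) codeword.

0100101

Place data bits at non-power-of-two positions: b3=0, b5=1, b6=0, b7=1.
p1 = XOR of data positions {3,5,7} = 0⊕1⊕1 = 0
p2 = XOR of data positions {3,6,7} = 0⊕0⊕1 = 1
p4 = XOR of data positions {5,6,7} = 1⊕0⊕1 = 0
Codeword b1..b7 = 0100101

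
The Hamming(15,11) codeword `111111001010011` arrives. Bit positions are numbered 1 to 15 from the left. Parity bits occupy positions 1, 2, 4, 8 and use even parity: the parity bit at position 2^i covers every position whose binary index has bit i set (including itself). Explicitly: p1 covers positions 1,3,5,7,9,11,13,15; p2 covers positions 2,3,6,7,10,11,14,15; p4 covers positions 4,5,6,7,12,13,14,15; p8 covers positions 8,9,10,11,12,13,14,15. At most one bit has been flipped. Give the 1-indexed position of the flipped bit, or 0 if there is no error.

s1: b1⊕b3⊕b5⊕b7⊕b9⊕b11⊕b13⊕b15 = 1⊕1⊕1⊕0⊕1⊕1⊕0⊕1 = 0
s2: b2⊕b3⊕b6⊕b7⊕b10⊕b11⊕b14⊕b15 = 1⊕1⊕1⊕0⊕0⊕1⊕1⊕1 = 0
s4: b4⊕b5⊕b6⊕b7⊕b12⊕b13⊕b14⊕b15 = 1⊕1⊕1⊕0⊕0⊕0⊕1⊕1 = 1
s8: b8⊕b9⊕b10⊕b11⊕b12⊕b13⊕b14⊕b15 = 0⊕1⊕0⊕1⊕0⊕0⊕1⊕1 = 0
Syndrome (s8...s1) = 0100 → position 4.

4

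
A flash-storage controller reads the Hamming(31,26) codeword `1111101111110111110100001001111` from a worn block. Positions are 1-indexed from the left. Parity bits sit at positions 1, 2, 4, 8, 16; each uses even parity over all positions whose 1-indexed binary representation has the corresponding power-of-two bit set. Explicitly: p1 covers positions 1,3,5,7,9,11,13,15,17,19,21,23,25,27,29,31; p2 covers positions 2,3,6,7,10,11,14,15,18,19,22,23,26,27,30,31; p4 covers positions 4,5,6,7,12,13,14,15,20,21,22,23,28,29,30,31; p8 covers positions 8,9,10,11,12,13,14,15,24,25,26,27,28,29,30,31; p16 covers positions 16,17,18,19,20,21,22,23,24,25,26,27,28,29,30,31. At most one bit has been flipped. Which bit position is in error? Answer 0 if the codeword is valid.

21

s1: b1⊕b3⊕b5⊕b7⊕b9⊕b11⊕b13⊕b15⊕b17⊕b19⊕b21⊕b23⊕b25⊕b27⊕b29⊕b31 = 1⊕1⊕1⊕1⊕1⊕1⊕0⊕1⊕1⊕0⊕0⊕0⊕1⊕0⊕1⊕1 = 1
s2: b2⊕b3⊕b6⊕b7⊕b10⊕b11⊕b14⊕b15⊕b18⊕b19⊕b22⊕b23⊕b26⊕b27⊕b30⊕b31 = 1⊕1⊕0⊕1⊕1⊕1⊕1⊕1⊕1⊕0⊕0⊕0⊕0⊕0⊕1⊕1 = 0
s4: b4⊕b5⊕b6⊕b7⊕b12⊕b13⊕b14⊕b15⊕b20⊕b21⊕b22⊕b23⊕b28⊕b29⊕b30⊕b31 = 1⊕1⊕0⊕1⊕1⊕0⊕1⊕1⊕1⊕0⊕0⊕0⊕1⊕1⊕1⊕1 = 1
s8: b8⊕b9⊕b10⊕b11⊕b12⊕b13⊕b14⊕b15⊕b24⊕b25⊕b26⊕b27⊕b28⊕b29⊕b30⊕b31 = 1⊕1⊕1⊕1⊕1⊕0⊕1⊕1⊕0⊕1⊕0⊕0⊕1⊕1⊕1⊕1 = 0
s16: b16⊕b17⊕b18⊕b19⊕b20⊕b21⊕b22⊕b23⊕b24⊕b25⊕b26⊕b27⊕b28⊕b29⊕b30⊕b31 = 1⊕1⊕1⊕0⊕1⊕0⊕0⊕0⊕0⊕1⊕0⊕0⊕1⊕1⊕1⊕1 = 1
Syndrome (s16...s1) = 10101 → position 21.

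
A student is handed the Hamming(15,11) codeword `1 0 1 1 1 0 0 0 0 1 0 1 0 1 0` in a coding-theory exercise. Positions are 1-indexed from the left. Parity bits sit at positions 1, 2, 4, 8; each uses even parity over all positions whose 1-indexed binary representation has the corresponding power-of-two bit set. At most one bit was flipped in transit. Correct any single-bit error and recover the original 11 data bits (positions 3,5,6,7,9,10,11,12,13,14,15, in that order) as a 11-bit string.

11000111010

s1: b1⊕b3⊕b5⊕b7⊕b9⊕b11⊕b13⊕b15 = 1⊕1⊕1⊕0⊕0⊕0⊕0⊕0 = 1
s2: b2⊕b3⊕b6⊕b7⊕b10⊕b11⊕b14⊕b15 = 0⊕1⊕0⊕0⊕1⊕0⊕1⊕0 = 1
s4: b4⊕b5⊕b6⊕b7⊕b12⊕b13⊕b14⊕b15 = 1⊕1⊕0⊕0⊕1⊕0⊕1⊕0 = 0
s8: b8⊕b9⊕b10⊕b11⊕b12⊕b13⊕b14⊕b15 = 0⊕0⊕1⊕0⊕1⊕0⊕1⊕0 = 1
Syndrome (s8...s1) = 1011 → position 11.
Flip bit 11: corrected codeword = 101110000111010
Data bits at positions 3,5,6,7,9,10,11,12,13,14,15: 11000111010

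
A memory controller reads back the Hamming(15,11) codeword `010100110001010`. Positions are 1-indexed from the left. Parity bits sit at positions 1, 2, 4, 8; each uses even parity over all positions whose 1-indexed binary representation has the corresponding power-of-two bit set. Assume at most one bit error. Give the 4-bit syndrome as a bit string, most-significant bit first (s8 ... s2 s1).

1011

s1: b1⊕b3⊕b5⊕b7⊕b9⊕b11⊕b13⊕b15 = 0⊕0⊕0⊕1⊕0⊕0⊕0⊕0 = 1
s2: b2⊕b3⊕b6⊕b7⊕b10⊕b11⊕b14⊕b15 = 1⊕0⊕0⊕1⊕0⊕0⊕1⊕0 = 1
s4: b4⊕b5⊕b6⊕b7⊕b12⊕b13⊕b14⊕b15 = 1⊕0⊕0⊕1⊕1⊕0⊕1⊕0 = 0
s8: b8⊕b9⊕b10⊕b11⊕b12⊕b13⊕b14⊕b15 = 1⊕0⊕0⊕0⊕1⊕0⊕1⊕0 = 1
Syndrome (s8...s1) = 1011 → position 11.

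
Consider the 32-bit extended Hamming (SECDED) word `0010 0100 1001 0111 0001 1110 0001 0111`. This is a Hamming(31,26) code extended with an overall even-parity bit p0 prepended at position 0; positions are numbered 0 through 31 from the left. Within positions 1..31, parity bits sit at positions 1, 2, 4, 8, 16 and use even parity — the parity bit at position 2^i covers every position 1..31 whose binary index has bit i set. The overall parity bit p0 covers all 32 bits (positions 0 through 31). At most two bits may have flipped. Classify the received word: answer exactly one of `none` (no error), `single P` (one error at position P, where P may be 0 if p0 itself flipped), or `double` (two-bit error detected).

s1: b1⊕b3⊕b5⊕b7⊕b9⊕b11⊕b13⊕b15⊕b17⊕b19⊕b21⊕b23⊕b25⊕b27⊕b29⊕b31 = 0⊕0⊕1⊕0⊕0⊕1⊕1⊕1⊕0⊕1⊕1⊕0⊕0⊕1⊕1⊕1 = 1
s2: b2⊕b3⊕b6⊕b7⊕b10⊕b11⊕b14⊕b15⊕b18⊕b19⊕b22⊕b23⊕b26⊕b27⊕b30⊕b31 = 1⊕0⊕0⊕0⊕0⊕1⊕1⊕1⊕0⊕1⊕1⊕0⊕0⊕1⊕1⊕1 = 1
s4: b4⊕b5⊕b6⊕b7⊕b12⊕b13⊕b14⊕b15⊕b20⊕b21⊕b22⊕b23⊕b28⊕b29⊕b30⊕b31 = 0⊕1⊕0⊕0⊕0⊕1⊕1⊕1⊕1⊕1⊕1⊕0⊕0⊕1⊕1⊕1 = 0
s8: b8⊕b9⊕b10⊕b11⊕b12⊕b13⊕b14⊕b15⊕b24⊕b25⊕b26⊕b27⊕b28⊕b29⊕b30⊕b31 = 1⊕0⊕0⊕1⊕0⊕1⊕1⊕1⊕0⊕0⊕0⊕1⊕0⊕1⊕1⊕1 = 1
s16: b16⊕b17⊕b18⊕b19⊕b20⊕b21⊕b22⊕b23⊕b24⊕b25⊕b26⊕b27⊕b28⊕b29⊕b30⊕b31 = 0⊕0⊕0⊕1⊕1⊕1⊕1⊕0⊕0⊕0⊕0⊕1⊕0⊕1⊕1⊕1 = 0
Syndrome (s16...s1) = 01011 → position 11.
Overall parity (XOR of all 32 bits, including p0): 0⊕0⊕1⊕0⊕0⊕1⊕0⊕0⊕1⊕0⊕0⊕1⊕0⊕1⊕1⊕1⊕0⊕0⊕0⊕1⊕1⊕1⊕1⊕0⊕0⊕0⊕0⊕1⊕0⊕1⊕1⊕1 = 1
Overall=1, syndrome position=11 → single-bit error at position 11.

single 11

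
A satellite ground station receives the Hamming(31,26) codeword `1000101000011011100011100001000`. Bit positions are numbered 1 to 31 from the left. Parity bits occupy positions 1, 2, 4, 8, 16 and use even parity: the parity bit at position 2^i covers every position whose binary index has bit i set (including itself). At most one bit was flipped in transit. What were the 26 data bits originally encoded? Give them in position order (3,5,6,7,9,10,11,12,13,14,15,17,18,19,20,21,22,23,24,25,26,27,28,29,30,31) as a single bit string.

s1: b1⊕b3⊕b5⊕b7⊕b9⊕b11⊕b13⊕b15⊕b17⊕b19⊕b21⊕b23⊕b25⊕b27⊕b29⊕b31 = 1⊕0⊕1⊕1⊕0⊕0⊕1⊕1⊕1⊕0⊕1⊕1⊕0⊕0⊕0⊕0 = 0
s2: b2⊕b3⊕b6⊕b7⊕b10⊕b11⊕b14⊕b15⊕b18⊕b19⊕b22⊕b23⊕b26⊕b27⊕b30⊕b31 = 0⊕0⊕0⊕1⊕0⊕0⊕0⊕1⊕0⊕0⊕1⊕1⊕0⊕0⊕0⊕0 = 0
s4: b4⊕b5⊕b6⊕b7⊕b12⊕b13⊕b14⊕b15⊕b20⊕b21⊕b22⊕b23⊕b28⊕b29⊕b30⊕b31 = 0⊕1⊕0⊕1⊕1⊕1⊕0⊕1⊕0⊕1⊕1⊕1⊕1⊕0⊕0⊕0 = 1
s8: b8⊕b9⊕b10⊕b11⊕b12⊕b13⊕b14⊕b15⊕b24⊕b25⊕b26⊕b27⊕b28⊕b29⊕b30⊕b31 = 0⊕0⊕0⊕0⊕1⊕1⊕0⊕1⊕0⊕0⊕0⊕0⊕1⊕0⊕0⊕0 = 0
s16: b16⊕b17⊕b18⊕b19⊕b20⊕b21⊕b22⊕b23⊕b24⊕b25⊕b26⊕b27⊕b28⊕b29⊕b30⊕b31 = 1⊕1⊕0⊕0⊕0⊕1⊕1⊕1⊕0⊕0⊕0⊕0⊕1⊕0⊕0⊕0 = 0
Syndrome (s16...s1) = 00100 → position 4.
Flip bit 4: corrected codeword = 1001101000011011100011100001000
Data bits at positions 3,5,6,7,9,10,11,12,13,14,15,17,18,19,20,21,22,23,24,25,26,27,28,29,30,31: 01010001101100011100001000

01010001101100011100001000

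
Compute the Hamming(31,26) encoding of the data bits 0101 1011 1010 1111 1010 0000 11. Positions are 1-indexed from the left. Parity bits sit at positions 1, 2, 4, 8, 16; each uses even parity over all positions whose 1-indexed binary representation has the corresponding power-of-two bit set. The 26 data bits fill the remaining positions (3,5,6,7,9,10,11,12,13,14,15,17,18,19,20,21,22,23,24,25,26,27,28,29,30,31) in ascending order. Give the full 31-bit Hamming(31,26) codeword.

1000101010111010011111010000011

Place data bits at non-power-of-two positions: b3=0, b5=1, b6=0, b7=1, b9=1, b10=0, b11=1, b12=1, b13=1, b14=0, b15=1, b17=0, b18=1, b19=1, b20=1, b21=1, b22=1, b23=0, b24=1, b25=0, b26=0, b27=0, b28=0, b29=0, b30=1, b31=1.
p1 = XOR of data positions {3,5,7,9,11,13,15,17,19,21,23,25,27,29,31} = 0⊕1⊕1⊕1⊕1⊕1⊕1⊕0⊕1⊕1⊕0⊕0⊕0⊕0⊕1 = 1
p2 = XOR of data positions {3,6,7,10,11,14,15,18,19,22,23,26,27,30,31} = 0⊕0⊕1⊕0⊕1⊕0⊕1⊕1⊕1⊕1⊕0⊕0⊕0⊕1⊕1 = 0
p4 = XOR of data positions {5,6,7,12,13,14,15,20,21,22,23,28,29,30,31} = 1⊕0⊕1⊕1⊕1⊕0⊕1⊕1⊕1⊕1⊕0⊕0⊕0⊕1⊕1 = 0
p8 = XOR of data positions {9,10,11,12,13,14,15,24,25,26,27,28,29,30,31} = 1⊕0⊕1⊕1⊕1⊕0⊕1⊕1⊕0⊕0⊕0⊕0⊕0⊕1⊕1 = 0
p16 = XOR of data positions {17,18,19,20,21,22,23,24,25,26,27,28,29,30,31} = 0⊕1⊕1⊕1⊕1⊕1⊕0⊕1⊕0⊕0⊕0⊕0⊕0⊕1⊕1 = 0
Codeword b1..b31 = 1000101010111010011111010000011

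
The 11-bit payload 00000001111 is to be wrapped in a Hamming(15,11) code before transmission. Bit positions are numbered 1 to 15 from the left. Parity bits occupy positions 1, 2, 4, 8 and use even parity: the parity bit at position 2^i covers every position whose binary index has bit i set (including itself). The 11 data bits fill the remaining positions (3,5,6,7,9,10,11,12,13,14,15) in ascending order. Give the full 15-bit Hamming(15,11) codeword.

000000000001111

Place data bits at non-power-of-two positions: b3=0, b5=0, b6=0, b7=0, b9=0, b10=0, b11=0, b12=1, b13=1, b14=1, b15=1.
p1 = XOR of data positions {3,5,7,9,11,13,15} = 0⊕0⊕0⊕0⊕0⊕1⊕1 = 0
p2 = XOR of data positions {3,6,7,10,11,14,15} = 0⊕0⊕0⊕0⊕0⊕1⊕1 = 0
p4 = XOR of data positions {5,6,7,12,13,14,15} = 0⊕0⊕0⊕1⊕1⊕1⊕1 = 0
p8 = XOR of data positions {9,10,11,12,13,14,15} = 0⊕0⊕0⊕1⊕1⊕1⊕1 = 0
Codeword b1..b15 = 000000000001111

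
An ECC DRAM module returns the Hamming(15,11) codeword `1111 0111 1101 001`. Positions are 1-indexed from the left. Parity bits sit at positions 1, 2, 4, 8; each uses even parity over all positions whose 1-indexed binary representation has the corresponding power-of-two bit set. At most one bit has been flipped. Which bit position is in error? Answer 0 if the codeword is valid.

13

s1: b1⊕b3⊕b5⊕b7⊕b9⊕b11⊕b13⊕b15 = 1⊕1⊕0⊕1⊕1⊕0⊕0⊕1 = 1
s2: b2⊕b3⊕b6⊕b7⊕b10⊕b11⊕b14⊕b15 = 1⊕1⊕1⊕1⊕1⊕0⊕0⊕1 = 0
s4: b4⊕b5⊕b6⊕b7⊕b12⊕b13⊕b14⊕b15 = 1⊕0⊕1⊕1⊕1⊕0⊕0⊕1 = 1
s8: b8⊕b9⊕b10⊕b11⊕b12⊕b13⊕b14⊕b15 = 1⊕1⊕1⊕0⊕1⊕0⊕0⊕1 = 1
Syndrome (s8...s1) = 1101 → position 13.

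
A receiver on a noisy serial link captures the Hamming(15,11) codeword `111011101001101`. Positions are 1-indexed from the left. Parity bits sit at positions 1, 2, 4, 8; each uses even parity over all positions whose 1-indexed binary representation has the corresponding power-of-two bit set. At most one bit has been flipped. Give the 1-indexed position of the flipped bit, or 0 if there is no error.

s1: b1⊕b3⊕b5⊕b7⊕b9⊕b11⊕b13⊕b15 = 1⊕1⊕1⊕1⊕1⊕0⊕1⊕1 = 1
s2: b2⊕b3⊕b6⊕b7⊕b10⊕b11⊕b14⊕b15 = 1⊕1⊕1⊕1⊕0⊕0⊕0⊕1 = 1
s4: b4⊕b5⊕b6⊕b7⊕b12⊕b13⊕b14⊕b15 = 0⊕1⊕1⊕1⊕1⊕1⊕0⊕1 = 0
s8: b8⊕b9⊕b10⊕b11⊕b12⊕b13⊕b14⊕b15 = 0⊕1⊕0⊕0⊕1⊕1⊕0⊕1 = 0
Syndrome (s8...s1) = 0011 → position 3.

3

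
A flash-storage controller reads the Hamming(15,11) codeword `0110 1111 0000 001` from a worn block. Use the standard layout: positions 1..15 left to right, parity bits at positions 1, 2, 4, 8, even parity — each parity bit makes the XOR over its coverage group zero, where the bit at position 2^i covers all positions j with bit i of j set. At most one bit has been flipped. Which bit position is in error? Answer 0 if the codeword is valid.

s1: b1⊕b3⊕b5⊕b7⊕b9⊕b11⊕b13⊕b15 = 0⊕1⊕1⊕1⊕0⊕0⊕0⊕1 = 0
s2: b2⊕b3⊕b6⊕b7⊕b10⊕b11⊕b14⊕b15 = 1⊕1⊕1⊕1⊕0⊕0⊕0⊕1 = 1
s4: b4⊕b5⊕b6⊕b7⊕b12⊕b13⊕b14⊕b15 = 0⊕1⊕1⊕1⊕0⊕0⊕0⊕1 = 0
s8: b8⊕b9⊕b10⊕b11⊕b12⊕b13⊕b14⊕b15 = 1⊕0⊕0⊕0⊕0⊕0⊕0⊕1 = 0
Syndrome (s8...s1) = 0010 → position 2.

2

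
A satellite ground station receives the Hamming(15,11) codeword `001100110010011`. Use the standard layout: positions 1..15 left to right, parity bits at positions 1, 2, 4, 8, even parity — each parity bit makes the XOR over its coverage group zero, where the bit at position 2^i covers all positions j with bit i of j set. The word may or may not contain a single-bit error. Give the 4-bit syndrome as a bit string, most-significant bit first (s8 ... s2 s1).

0010

s1: b1⊕b3⊕b5⊕b7⊕b9⊕b11⊕b13⊕b15 = 0⊕1⊕0⊕1⊕0⊕1⊕0⊕1 = 0
s2: b2⊕b3⊕b6⊕b7⊕b10⊕b11⊕b14⊕b15 = 0⊕1⊕0⊕1⊕0⊕1⊕1⊕1 = 1
s4: b4⊕b5⊕b6⊕b7⊕b12⊕b13⊕b14⊕b15 = 1⊕0⊕0⊕1⊕0⊕0⊕1⊕1 = 0
s8: b8⊕b9⊕b10⊕b11⊕b12⊕b13⊕b14⊕b15 = 1⊕0⊕0⊕1⊕0⊕0⊕1⊕1 = 0
Syndrome (s8...s1) = 0010 → position 2.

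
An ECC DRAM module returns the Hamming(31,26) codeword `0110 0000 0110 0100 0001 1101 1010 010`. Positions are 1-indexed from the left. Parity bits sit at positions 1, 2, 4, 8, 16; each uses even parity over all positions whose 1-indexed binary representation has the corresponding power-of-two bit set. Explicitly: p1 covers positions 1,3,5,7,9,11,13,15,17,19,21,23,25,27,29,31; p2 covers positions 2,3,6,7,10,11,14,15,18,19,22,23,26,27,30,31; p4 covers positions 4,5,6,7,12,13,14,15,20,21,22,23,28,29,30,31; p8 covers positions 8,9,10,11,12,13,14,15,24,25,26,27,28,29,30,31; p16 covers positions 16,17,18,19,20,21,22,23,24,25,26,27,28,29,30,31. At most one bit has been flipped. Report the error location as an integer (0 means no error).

29

s1: b1⊕b3⊕b5⊕b7⊕b9⊕b11⊕b13⊕b15⊕b17⊕b19⊕b21⊕b23⊕b25⊕b27⊕b29⊕b31 = 0⊕1⊕0⊕0⊕0⊕1⊕0⊕0⊕0⊕0⊕1⊕0⊕1⊕1⊕0⊕0 = 1
s2: b2⊕b3⊕b6⊕b7⊕b10⊕b11⊕b14⊕b15⊕b18⊕b19⊕b22⊕b23⊕b26⊕b27⊕b30⊕b31 = 1⊕1⊕0⊕0⊕1⊕1⊕1⊕0⊕0⊕0⊕1⊕0⊕0⊕1⊕1⊕0 = 0
s4: b4⊕b5⊕b6⊕b7⊕b12⊕b13⊕b14⊕b15⊕b20⊕b21⊕b22⊕b23⊕b28⊕b29⊕b30⊕b31 = 0⊕0⊕0⊕0⊕0⊕0⊕1⊕0⊕1⊕1⊕1⊕0⊕0⊕0⊕1⊕0 = 1
s8: b8⊕b9⊕b10⊕b11⊕b12⊕b13⊕b14⊕b15⊕b24⊕b25⊕b26⊕b27⊕b28⊕b29⊕b30⊕b31 = 0⊕0⊕1⊕1⊕0⊕0⊕1⊕0⊕1⊕1⊕0⊕1⊕0⊕0⊕1⊕0 = 1
s16: b16⊕b17⊕b18⊕b19⊕b20⊕b21⊕b22⊕b23⊕b24⊕b25⊕b26⊕b27⊕b28⊕b29⊕b30⊕b31 = 0⊕0⊕0⊕0⊕1⊕1⊕1⊕0⊕1⊕1⊕0⊕1⊕0⊕0⊕1⊕0 = 1
Syndrome (s16...s1) = 11101 → position 29.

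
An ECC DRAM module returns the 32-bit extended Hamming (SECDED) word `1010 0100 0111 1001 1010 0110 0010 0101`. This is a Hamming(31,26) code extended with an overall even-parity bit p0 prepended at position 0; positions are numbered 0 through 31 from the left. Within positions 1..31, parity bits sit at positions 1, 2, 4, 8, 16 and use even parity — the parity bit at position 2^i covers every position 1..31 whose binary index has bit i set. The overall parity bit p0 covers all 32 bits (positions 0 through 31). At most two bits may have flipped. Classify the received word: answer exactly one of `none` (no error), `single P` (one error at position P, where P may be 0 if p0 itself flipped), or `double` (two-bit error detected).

s1: b1⊕b3⊕b5⊕b7⊕b9⊕b11⊕b13⊕b15⊕b17⊕b19⊕b21⊕b23⊕b25⊕b27⊕b29⊕b31 = 0⊕0⊕1⊕0⊕1⊕1⊕0⊕1⊕0⊕0⊕1⊕0⊕0⊕0⊕1⊕1 = 1
s2: b2⊕b3⊕b6⊕b7⊕b10⊕b11⊕b14⊕b15⊕b18⊕b19⊕b22⊕b23⊕b26⊕b27⊕b30⊕b31 = 1⊕0⊕0⊕0⊕1⊕1⊕0⊕1⊕1⊕0⊕1⊕0⊕1⊕0⊕0⊕1 = 0
s4: b4⊕b5⊕b6⊕b7⊕b12⊕b13⊕b14⊕b15⊕b20⊕b21⊕b22⊕b23⊕b28⊕b29⊕b30⊕b31 = 0⊕1⊕0⊕0⊕1⊕0⊕0⊕1⊕0⊕1⊕1⊕0⊕0⊕1⊕0⊕1 = 1
s8: b8⊕b9⊕b10⊕b11⊕b12⊕b13⊕b14⊕b15⊕b24⊕b25⊕b26⊕b27⊕b28⊕b29⊕b30⊕b31 = 0⊕1⊕1⊕1⊕1⊕0⊕0⊕1⊕0⊕0⊕1⊕0⊕0⊕1⊕0⊕1 = 0
s16: b16⊕b17⊕b18⊕b19⊕b20⊕b21⊕b22⊕b23⊕b24⊕b25⊕b26⊕b27⊕b28⊕b29⊕b30⊕b31 = 1⊕0⊕1⊕0⊕0⊕1⊕1⊕0⊕0⊕0⊕1⊕0⊕0⊕1⊕0⊕1 = 1
Syndrome (s16...s1) = 10101 → position 21.
Overall parity (XOR of all 32 bits, including p0): 1⊕0⊕1⊕0⊕0⊕1⊕0⊕0⊕0⊕1⊕1⊕1⊕1⊕0⊕0⊕1⊕1⊕0⊕1⊕0⊕0⊕1⊕1⊕0⊕0⊕0⊕1⊕0⊕0⊕1⊕0⊕1 = 1
Overall=1, syndrome position=21 → single-bit error at position 21.

single 21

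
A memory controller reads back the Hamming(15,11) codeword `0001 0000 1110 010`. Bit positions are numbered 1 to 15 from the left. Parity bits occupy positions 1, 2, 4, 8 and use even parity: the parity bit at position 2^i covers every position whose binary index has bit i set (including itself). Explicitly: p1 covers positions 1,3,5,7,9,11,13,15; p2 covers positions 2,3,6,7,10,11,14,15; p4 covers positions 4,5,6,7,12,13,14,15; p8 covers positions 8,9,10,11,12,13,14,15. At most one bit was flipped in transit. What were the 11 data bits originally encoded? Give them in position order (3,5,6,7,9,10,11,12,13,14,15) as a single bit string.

00001110010

s1: b1⊕b3⊕b5⊕b7⊕b9⊕b11⊕b13⊕b15 = 0⊕0⊕0⊕0⊕1⊕1⊕0⊕0 = 0
s2: b2⊕b3⊕b6⊕b7⊕b10⊕b11⊕b14⊕b15 = 0⊕0⊕0⊕0⊕1⊕1⊕1⊕0 = 1
s4: b4⊕b5⊕b6⊕b7⊕b12⊕b13⊕b14⊕b15 = 1⊕0⊕0⊕0⊕0⊕0⊕1⊕0 = 0
s8: b8⊕b9⊕b10⊕b11⊕b12⊕b13⊕b14⊕b15 = 0⊕1⊕1⊕1⊕0⊕0⊕1⊕0 = 0
Syndrome (s8...s1) = 0010 → position 2.
Flip bit 2: corrected codeword = 010100001110010
Data bits at positions 3,5,6,7,9,10,11,12,13,14,15: 00001110010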